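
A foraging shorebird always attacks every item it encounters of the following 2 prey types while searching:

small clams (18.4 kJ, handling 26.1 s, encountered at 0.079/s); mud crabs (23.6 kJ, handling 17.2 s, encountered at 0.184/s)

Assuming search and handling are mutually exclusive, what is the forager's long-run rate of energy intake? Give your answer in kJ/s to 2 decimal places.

0.93 kJ/s

Energy encountered per unit search time: 0.079×18.4 + 0.184×23.6 = 5.796 kJ/s.
Handling time per unit search time: 0.079×26.1 + 0.184×17.2 = 5.227.
Rate = 5.796/(1 + 5.227) = 0.9308 kJ/s.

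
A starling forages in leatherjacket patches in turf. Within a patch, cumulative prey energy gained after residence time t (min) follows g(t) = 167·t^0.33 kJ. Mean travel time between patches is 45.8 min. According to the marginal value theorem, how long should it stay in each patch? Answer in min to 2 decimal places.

22.56 min

Maximise g(t)/(T+t): set derivative to zero → g'(t)(T+t) = g(t).
g'(t) = 0.33·167·t^-0.67. Setting 0.33·167·t^-0.67 = 167·t^0.33/(45.8+t) gives 0.33(45.8+t) = t, so 0.67·t = 0.33×45.8.
t* = 0.33×45.8/0.67 = 22.56 min.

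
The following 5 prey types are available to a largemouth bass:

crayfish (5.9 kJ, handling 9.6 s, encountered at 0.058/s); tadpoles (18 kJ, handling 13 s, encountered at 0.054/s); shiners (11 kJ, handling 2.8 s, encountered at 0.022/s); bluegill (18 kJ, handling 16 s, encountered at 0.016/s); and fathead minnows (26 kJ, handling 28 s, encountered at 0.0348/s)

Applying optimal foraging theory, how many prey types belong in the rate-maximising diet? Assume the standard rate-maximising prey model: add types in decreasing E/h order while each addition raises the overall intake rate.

Profitabilities (E/h, kJ/s): shiners 3.93, tadpoles 1.38, bluegill 1.12, fathead minnows 0.929, crayfish 0.615. Add prey in this order while the next type's profitability exceeds the intake rate on those already taken.
Rate on top 1: 0.228. tadpoles: 1.38 > 0.228 → include.
Rate on top 2: 0.6884. bluegill: 1.12 > 0.6884 → include.
Rate on top 3: 0.7437. fathead minnows: 0.929 > 0.7437 → include.
Rate on top 4: 0.8039. crayfish: 0.615 < 0.8039 → exclude; stop.
Optimal diet: shiners, tadpoles, bluegill, fathead minnows — 4 of 5 types.

4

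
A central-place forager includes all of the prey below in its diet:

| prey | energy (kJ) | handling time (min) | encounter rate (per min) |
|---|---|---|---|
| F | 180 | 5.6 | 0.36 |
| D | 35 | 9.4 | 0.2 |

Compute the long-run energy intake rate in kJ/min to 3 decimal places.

14.665 kJ/min

R = (0.36×180 + 0.2×35) / (1 + 0.36×5.6 + 0.2×9.4) = 71.8/4.896 = 14.67 kJ/min.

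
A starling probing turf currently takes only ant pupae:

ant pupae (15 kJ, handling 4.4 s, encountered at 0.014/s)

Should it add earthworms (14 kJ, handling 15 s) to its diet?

On ant pupae alone, R = ΣλE/(1+Σλh) = 0.21/1.062 = 0.1978 kJ/s.
Profitability of earthworms: 14/15 = 0.9333 kJ/s.
0.9333 > 0.1978, so adding earthworms raises the average — include it.

Yes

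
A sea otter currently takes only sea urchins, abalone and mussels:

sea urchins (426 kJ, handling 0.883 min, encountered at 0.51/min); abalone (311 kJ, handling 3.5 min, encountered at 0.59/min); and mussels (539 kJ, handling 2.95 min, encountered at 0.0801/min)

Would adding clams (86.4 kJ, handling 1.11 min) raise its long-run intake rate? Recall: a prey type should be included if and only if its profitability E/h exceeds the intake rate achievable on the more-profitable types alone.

No

Current rate: (0.51×426 + 0.59×311 + 0.0801×539)/(1 + 0.51×0.883 + 0.59×3.5 + 0.0801×2.95) = 118.3 kJ/min.
Profitability of clams: 86.4/1.11 = 77.84 kJ/min.
Since 77.84 < R, time spent handling clams is better spent searching.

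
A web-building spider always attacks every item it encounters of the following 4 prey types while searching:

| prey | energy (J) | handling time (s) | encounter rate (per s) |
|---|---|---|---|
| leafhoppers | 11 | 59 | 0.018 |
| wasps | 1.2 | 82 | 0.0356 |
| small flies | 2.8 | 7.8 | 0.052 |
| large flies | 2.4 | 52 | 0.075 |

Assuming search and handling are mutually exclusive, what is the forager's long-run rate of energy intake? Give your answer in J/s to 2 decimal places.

0.06 J/s

R = Σλ_iE_i / (1 + Σλ_ih_i)
Numerator: 0.018×11 + 0.0356×1.2 + 0.052×2.8 + 0.075×2.4 = 0.5663
Denominator: 1 + 0.018×59 + 0.0356×82 + 0.052×7.8 + 0.075×52 = 9.287
R = 0.5663/9.287 = 0.06098 J/s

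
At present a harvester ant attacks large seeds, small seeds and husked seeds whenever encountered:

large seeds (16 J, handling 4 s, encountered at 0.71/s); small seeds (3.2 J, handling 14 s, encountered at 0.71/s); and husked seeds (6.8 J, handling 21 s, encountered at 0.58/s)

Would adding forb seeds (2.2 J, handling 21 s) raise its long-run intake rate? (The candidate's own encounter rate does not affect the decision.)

Intake rate on the current diet: R = (0.71×16 + 0.71×3.2 + 0.58×6.8) / (1 + 0.71×4 + 0.71×14 + 0.58×21) = 17.58/25.96 = 0.677 J/s.
Profitability of forb seeds: 2.2/21 = 0.1048 J/s.
Since 0.1048 < R, time spent handling forb seeds is better spent searching.

No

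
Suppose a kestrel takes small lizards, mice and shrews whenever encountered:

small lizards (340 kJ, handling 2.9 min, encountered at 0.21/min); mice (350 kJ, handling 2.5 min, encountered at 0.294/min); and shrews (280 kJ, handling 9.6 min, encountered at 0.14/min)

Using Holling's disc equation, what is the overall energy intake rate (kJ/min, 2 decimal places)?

Energy encountered per unit search time: 0.21×340 + 0.294×350 + 0.14×280 = 213.5 kJ/min.
Handling time per unit search time: 0.21×2.9 + 0.294×2.5 + 0.14×9.6 = 2.688.
Rate = 213.5/(1 + 2.688) = 57.89 kJ/min.

57.89 kJ/min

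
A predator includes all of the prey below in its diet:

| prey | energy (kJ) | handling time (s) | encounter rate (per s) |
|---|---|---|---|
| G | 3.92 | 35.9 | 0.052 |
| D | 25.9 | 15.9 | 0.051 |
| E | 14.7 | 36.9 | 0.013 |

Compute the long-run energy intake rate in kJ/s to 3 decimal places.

0.413 kJ/s

Energy encountered per unit search time: 0.052×3.92 + 0.051×25.9 + 0.013×14.7 = 1.716 kJ/s.
Handling time per unit search time: 0.052×35.9 + 0.051×15.9 + 0.013×36.9 = 3.157.
Rate = 1.716/(1 + 3.157) = 0.4127 kJ/s.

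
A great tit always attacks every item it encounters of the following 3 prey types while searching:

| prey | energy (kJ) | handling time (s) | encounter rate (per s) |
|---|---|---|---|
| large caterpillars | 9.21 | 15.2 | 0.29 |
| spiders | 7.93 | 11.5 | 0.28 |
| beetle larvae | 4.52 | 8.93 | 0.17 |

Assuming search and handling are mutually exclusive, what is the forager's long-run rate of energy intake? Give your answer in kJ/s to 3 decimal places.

0.558 kJ/s

R = Σλ_iE_i / (1 + Σλ_ih_i)
Numerator: 0.29×9.21 + 0.28×7.93 + 0.17×4.52 = 5.66
Denominator: 1 + 0.29×15.2 + 0.28×11.5 + 0.17×8.93 = 10.15
R = 5.66/10.15 = 0.5578 kJ/s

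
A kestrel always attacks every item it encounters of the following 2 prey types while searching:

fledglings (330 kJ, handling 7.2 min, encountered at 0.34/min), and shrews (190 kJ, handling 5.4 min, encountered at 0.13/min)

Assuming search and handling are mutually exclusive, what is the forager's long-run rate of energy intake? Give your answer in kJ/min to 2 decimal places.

Energy encountered per unit search time: 0.34×330 + 0.13×190 = 136.9 kJ/min.
Handling time per unit search time: 0.34×7.2 + 0.13×5.4 = 3.15.
Rate = 136.9/(1 + 3.15) = 32.99 kJ/min.

32.99 kJ/min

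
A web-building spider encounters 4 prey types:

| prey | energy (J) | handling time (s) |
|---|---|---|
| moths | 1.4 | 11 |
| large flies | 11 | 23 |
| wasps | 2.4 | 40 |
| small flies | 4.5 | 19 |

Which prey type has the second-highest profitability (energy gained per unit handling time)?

small flies

Profitability E/h (J/s): moths = 1.4/11 = 0.127, large flies = 11/23 = 0.478, wasps = 2.4/40 = 0.06, small flies = 4.5/19 = 0.237.
Ranked: large flies > small flies > moths > wasps.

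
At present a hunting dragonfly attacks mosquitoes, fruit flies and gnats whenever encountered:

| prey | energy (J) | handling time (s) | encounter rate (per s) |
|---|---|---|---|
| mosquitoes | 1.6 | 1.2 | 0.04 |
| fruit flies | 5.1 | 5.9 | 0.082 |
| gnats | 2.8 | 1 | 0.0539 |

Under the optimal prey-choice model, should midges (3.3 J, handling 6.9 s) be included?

Intake rate on the current diet: R = (0.04×1.6 + 0.082×5.1 + 0.0539×2.8) / (1 + 0.04×1.2 + 0.082×5.9 + 0.0539×1) = 0.6331/1.586 = 0.3993 J/s.
midges: E/h = 3.3/6.9 = 0.4783 J/s.
Since 0.4783 > R, including midges increases the long-run rate.

Yes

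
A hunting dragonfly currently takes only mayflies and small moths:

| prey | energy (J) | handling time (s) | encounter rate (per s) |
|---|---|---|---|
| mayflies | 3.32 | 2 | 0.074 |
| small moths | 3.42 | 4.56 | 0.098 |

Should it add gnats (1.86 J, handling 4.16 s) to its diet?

Yes

Intake rate on the current diet: R = (0.074×3.32 + 0.098×3.42) / (1 + 0.074×2 + 0.098×4.56) = 0.5808/1.595 = 0.3642 J/s.
gnats: E/h = 1.86/4.16 = 0.4471 J/s.
Since 0.4471 > R, including gnats increases the long-run rate.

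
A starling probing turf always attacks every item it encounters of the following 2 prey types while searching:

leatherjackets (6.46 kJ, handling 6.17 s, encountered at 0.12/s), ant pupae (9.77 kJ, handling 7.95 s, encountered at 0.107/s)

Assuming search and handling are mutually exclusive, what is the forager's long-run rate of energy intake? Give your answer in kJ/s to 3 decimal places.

Energy encountered per unit search time: 0.12×6.46 + 0.107×9.77 = 1.821 kJ/s.
Handling time per unit search time: 0.12×6.17 + 0.107×7.95 = 1.591.
Rate = 1.821/(1 + 1.591) = 0.7026 kJ/s.

0.703 kJ/s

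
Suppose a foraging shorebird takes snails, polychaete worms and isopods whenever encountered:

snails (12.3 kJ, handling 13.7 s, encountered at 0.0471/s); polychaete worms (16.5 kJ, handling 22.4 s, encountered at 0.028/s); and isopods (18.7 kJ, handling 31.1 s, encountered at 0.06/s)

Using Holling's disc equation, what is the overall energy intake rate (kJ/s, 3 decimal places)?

R = (0.0471×12.3 + 0.028×16.5 + 0.06×18.7) / (1 + 0.0471×13.7 + 0.028×22.4 + 0.06×31.1) = 2.163/4.138 = 0.5227 kJ/s.

0.523 kJ/s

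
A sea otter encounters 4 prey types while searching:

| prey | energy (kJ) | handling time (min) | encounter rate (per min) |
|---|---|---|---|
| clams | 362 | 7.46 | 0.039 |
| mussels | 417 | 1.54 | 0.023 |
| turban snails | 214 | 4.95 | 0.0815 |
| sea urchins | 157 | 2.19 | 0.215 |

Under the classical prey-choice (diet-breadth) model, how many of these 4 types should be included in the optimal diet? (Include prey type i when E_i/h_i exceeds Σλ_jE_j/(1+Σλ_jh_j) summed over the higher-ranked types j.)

4

E/h in descending order: mussels 271, sea urchins 71.7, clams 48.5, turban snails 43.2 kJ/min. The optimal diet is the largest prefix of this list for which every included type satisfies E_i/h_i > R on the types above it.
Rate on top 1: 9.263. sea urchins: 71.7 > 9.263 → include.
Rate on top 2: 28.78. clams: 48.5 > 28.78 → include.
Rate on top 3: 31.97. turban snails: 43.2 > 31.97 → include.
Optimal diet: mussels, sea urchins, clams, turban snails — 4 of 4 types.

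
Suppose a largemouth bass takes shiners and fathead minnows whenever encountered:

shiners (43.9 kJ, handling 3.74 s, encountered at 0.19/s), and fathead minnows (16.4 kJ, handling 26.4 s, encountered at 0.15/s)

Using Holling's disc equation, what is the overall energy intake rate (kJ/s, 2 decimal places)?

1.90 kJ/s

R = Σλ_iE_i / (1 + Σλ_ih_i)
Numerator: 0.19×43.9 + 0.15×16.4 = 10.8
Denominator: 1 + 0.19×3.74 + 0.15×26.4 = 5.671
R = 10.8/5.671 = 1.905 kJ/s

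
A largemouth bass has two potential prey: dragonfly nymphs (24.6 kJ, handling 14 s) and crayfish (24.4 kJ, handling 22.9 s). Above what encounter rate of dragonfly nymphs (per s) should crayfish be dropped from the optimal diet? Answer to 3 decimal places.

0.110 per s

The zero-one rule: include crayfish iff E₂/h₂ > λE₁/(1+λh₁). Equality gives the switch point.
λE₁h₂ = E₂ + λE₂h₁ ⇒ λ = E₂/(E₁h₂ − E₂h₁) = 24.4/(563.3 − 341.6) = 0.11 per s.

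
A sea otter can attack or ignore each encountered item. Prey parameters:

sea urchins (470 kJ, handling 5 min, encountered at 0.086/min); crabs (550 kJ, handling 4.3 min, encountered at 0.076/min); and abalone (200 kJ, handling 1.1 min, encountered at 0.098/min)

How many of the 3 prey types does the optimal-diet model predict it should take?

E/h in descending order: abalone 182, crabs 128, sea urchins 94 kJ/min. The optimal diet is the largest prefix of this list for which every included type satisfies E_i/h_i > R on the types above it.
Rate on top 1: 17.69. crabs: 128 > 17.69 → include.
Rate on top 2: 42.8. sea urchins: 94 > 42.8 → include.
Optimal diet: abalone, crabs, sea urchins — 3 of 3 types.

3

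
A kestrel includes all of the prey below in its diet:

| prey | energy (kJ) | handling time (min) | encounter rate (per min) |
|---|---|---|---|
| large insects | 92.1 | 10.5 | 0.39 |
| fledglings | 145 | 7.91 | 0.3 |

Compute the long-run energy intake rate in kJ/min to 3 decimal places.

10.635 kJ/min

Energy encountered per unit search time: 0.39×92.1 + 0.3×145 = 79.42 kJ/min.
Handling time per unit search time: 0.39×10.5 + 0.3×7.91 = 6.468.
Rate = 79.42/(1 + 6.468) = 10.63 kJ/min.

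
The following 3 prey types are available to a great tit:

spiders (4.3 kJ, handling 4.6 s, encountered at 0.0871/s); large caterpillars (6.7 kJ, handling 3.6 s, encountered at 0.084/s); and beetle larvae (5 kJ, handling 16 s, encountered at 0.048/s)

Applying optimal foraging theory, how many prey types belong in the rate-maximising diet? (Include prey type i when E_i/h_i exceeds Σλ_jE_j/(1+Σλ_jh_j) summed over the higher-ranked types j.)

2

Profitabilities (E/h, kJ/s): large caterpillars 1.86, spiders 0.935, beetle larvae 0.312. Add prey in this order while the next type's profitability exceeds the intake rate on those already taken.
Rate on top 1: 0.4321. spiders: 0.935 > 0.4321 → include.
Rate on top 2: 0.5504. beetle larvae: 0.312 < 0.5504 → exclude; stop.
Optimal diet: large caterpillars, spiders — 2 of 3 types.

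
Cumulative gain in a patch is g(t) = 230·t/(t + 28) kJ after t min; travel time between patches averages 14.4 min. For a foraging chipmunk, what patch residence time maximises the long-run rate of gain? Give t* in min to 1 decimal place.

20.1 min

Maximise g(t)/(T+t): set derivative to zero → g'(t)(T+t) = g(t).
g'(t) = 230·28/(t + 28)². Setting 230·28/(t+28)² = 230t/[(t+28)(14.4+t)] gives 28(14.4+t) = t(t+28), so t² = 28×14.4 = 403.2.
t* = √403.2 = 20.08 min.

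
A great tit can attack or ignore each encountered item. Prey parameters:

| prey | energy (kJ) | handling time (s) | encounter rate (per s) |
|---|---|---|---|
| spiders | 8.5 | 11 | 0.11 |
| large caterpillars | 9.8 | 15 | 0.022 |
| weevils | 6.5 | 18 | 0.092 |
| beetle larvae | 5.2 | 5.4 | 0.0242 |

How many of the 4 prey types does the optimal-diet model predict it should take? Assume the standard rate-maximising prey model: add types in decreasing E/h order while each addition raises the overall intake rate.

3

E/h in descending order: beetle larvae 0.963, spiders 0.773, large caterpillars 0.653, weevils 0.361 kJ/s. The optimal diet is the largest prefix of this list for which every included type satisfies E_i/h_i > R on the types above it.
Rate on top 1: 0.1113. spiders: 0.773 > 0.1113 → include.
Rate on top 2: 0.4532. large caterpillars: 0.653 > 0.4532 → include.
Rate on top 3: 0.4779. weevils: 0.361 < 0.4779 → exclude; stop.
Optimal diet: beetle larvae, spiders, large caterpillars — 3 of 4 types.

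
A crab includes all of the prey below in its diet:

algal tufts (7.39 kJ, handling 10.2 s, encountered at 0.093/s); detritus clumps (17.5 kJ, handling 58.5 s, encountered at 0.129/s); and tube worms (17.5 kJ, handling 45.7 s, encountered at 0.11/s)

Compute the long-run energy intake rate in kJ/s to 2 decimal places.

0.34 kJ/s

R = (0.093×7.39 + 0.129×17.5 + 0.11×17.5) / (1 + 0.093×10.2 + 0.129×58.5 + 0.11×45.7) = 4.87/14.52 = 0.3353 kJ/s.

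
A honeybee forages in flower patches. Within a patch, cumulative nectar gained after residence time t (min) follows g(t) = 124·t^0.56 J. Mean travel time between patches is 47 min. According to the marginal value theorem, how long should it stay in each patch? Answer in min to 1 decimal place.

59.8 min

Maximise g(t)/(T+t): set derivative to zero → g'(t)(T+t) = g(t).
g'(t) = 0.56·124·t^-0.44. Setting 0.56·124·t^-0.44 = 124·t^0.56/(47+t) gives 0.56(47+t) = t, so 0.44·t = 0.56×47.
t* = 0.56×47/0.44 = 59.82 min.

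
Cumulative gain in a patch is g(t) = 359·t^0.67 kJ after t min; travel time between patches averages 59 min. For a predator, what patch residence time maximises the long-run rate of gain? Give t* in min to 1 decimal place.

119.8 min

By the marginal value theorem, leave when the instantaneous gain rate g'(t) equals the habitat-wide average g(t)/(T + t).
g'(t) = 0.67·359·t^-0.33. Setting 0.67·359·t^-0.33 = 359·t^0.67/(59+t) gives 0.67(59+t) = t, so 0.33·t = 0.67×59.
t* = 0.67×59/0.33 = 119.8 min.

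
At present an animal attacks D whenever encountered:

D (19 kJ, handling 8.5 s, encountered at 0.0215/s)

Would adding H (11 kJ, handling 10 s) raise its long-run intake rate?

Yes

Current rate: (0.0215×19)/(1 + 0.0215×8.5) = 0.3454 kJ/s.
Profitability of H: 11/10 = 1.1 kJ/s.
1.1 > 0.3454, so adding H raises the average — include it.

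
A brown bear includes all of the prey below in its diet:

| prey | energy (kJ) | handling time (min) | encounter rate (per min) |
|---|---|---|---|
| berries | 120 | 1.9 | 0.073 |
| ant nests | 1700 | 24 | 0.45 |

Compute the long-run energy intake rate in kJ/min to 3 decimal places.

Energy encountered per unit search time: 0.073×120 + 0.45×1700 = 773.8 kJ/min.
Handling time per unit search time: 0.073×1.9 + 0.45×24 = 10.94.
Rate = 773.8/(1 + 10.94) = 64.81 kJ/min.

64.811 kJ/min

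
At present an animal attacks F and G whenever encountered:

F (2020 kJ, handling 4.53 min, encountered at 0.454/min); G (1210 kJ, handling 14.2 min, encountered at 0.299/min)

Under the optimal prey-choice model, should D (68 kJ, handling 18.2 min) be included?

Current rate: (0.454×2020 + 0.299×1210)/(1 + 0.454×4.53 + 0.299×14.2) = 175.1 kJ/min.
D: E/h = 68/18.2 = 3.736 kJ/min.
3.736 < 175.1, so adding D would lower the average — exclude it.

No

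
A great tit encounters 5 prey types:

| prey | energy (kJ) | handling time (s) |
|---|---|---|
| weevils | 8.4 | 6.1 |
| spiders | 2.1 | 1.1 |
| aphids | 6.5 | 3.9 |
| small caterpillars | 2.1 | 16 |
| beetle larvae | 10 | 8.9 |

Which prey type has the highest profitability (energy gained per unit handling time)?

In descending order of E/h:
spiders: 2.1/1.1 = 1.91 kJ/s
aphids: 6.5/3.9 = 1.67 kJ/s
weevils: 8.4/6.1 = 1.38 kJ/s
beetle larvae: 10/8.9 = 1.12 kJ/s
small caterpillars: 2.1/16 = 0.131 kJ/s

spiders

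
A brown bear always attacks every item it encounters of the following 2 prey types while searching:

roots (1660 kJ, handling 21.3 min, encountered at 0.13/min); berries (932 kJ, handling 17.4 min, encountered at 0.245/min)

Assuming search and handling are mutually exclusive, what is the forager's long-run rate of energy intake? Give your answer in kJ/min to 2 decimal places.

R = (0.13×1660 + 0.245×932) / (1 + 0.13×21.3 + 0.245×17.4) = 444.1/8.032 = 55.3 kJ/min.

55.30 kJ/min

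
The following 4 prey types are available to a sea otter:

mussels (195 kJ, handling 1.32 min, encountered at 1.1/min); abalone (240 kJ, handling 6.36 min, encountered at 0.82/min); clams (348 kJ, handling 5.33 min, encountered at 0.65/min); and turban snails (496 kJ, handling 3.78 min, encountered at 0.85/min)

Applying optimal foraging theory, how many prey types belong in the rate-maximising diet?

2

E/h in descending order: mussels 148, turban snails 131, clams 65.3, abalone 37.7 kJ/min. The optimal diet is the largest prefix of this list for which every included type satisfies E_i/h_i > R on the types above it.
Rate on top 1: 87.48. turban snails: 131 > 87.48 → include.
Rate on top 2: 112.3. clams: 65.3 < 112.3 → exclude; stop.
Optimal diet: mussels, turban snails — 2 of 4 types.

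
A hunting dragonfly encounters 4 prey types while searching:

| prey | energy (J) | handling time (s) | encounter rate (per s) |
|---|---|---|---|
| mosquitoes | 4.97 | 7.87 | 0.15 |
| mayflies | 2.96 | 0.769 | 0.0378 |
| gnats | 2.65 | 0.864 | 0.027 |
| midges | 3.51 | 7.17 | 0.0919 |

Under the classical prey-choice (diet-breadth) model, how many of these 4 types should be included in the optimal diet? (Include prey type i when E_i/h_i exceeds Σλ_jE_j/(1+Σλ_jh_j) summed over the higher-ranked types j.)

4

Rank by E/h (J/s): mayflies 3.85, gnats 3.07, mosquitoes 0.632, midges 0.49. Include each in turn until the next type's E/h falls below the running intake rate.
Rate on top 1: 0.1087. gnats: 3.07 > 0.1087 → include.
Rate on top 2: 0.1743. mosquitoes: 0.632 > 0.1743 → include.
Rate on top 3: 0.416. midges: 0.49 > 0.416 → include.
Optimal diet: mayflies, gnats, mosquitoes, midges — 4 of 4 types.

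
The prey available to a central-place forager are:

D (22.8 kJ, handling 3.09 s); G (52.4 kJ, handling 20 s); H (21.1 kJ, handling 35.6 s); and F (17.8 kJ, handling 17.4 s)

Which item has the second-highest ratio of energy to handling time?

Profitability E/h (kJ/s): D = 22.8/3.09 = 7.38, G = 52.4/20 = 2.62, H = 21.1/35.6 = 0.593, F = 17.8/17.4 = 1.02.
Ranked: D > G > F > H.

G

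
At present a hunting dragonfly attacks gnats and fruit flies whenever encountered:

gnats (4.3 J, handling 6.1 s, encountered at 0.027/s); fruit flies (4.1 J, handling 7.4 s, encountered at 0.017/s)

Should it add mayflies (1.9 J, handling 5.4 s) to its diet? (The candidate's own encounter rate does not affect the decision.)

Yes

Intake rate on the current diet: R = (0.027×4.3 + 0.017×4.1) / (1 + 0.027×6.1 + 0.017×7.4) = 0.1858/1.29 = 0.144 J/s.
mayflies: E/h = 1.9/5.4 = 0.3519 J/s.
Since 0.3519 > R, including mayflies increases the long-run rate.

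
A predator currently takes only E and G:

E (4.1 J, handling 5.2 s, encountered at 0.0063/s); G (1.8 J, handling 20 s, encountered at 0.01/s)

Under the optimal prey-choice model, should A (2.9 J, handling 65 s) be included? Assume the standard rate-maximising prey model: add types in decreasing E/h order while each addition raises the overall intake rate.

On E and G alone, R = ΣλE/(1+Σλh) = 0.04383/1.233 = 0.03555 J/s.
A: E/h = 2.9/65 = 0.04462 J/s.
Since 0.04462 > R, including A increases the long-run rate.

Yes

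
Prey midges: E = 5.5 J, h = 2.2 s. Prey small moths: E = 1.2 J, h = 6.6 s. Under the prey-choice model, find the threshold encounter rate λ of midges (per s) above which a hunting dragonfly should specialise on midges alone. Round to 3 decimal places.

Drop small moths once their profitability E₂/h₂ falls below the rate achievable on midges alone: E₂/h₂ = λE₁/(1 + λh₁).
Solve for λ: λE₁h₂ = E₂(1 + λh₁) → λ(E₁h₂ − E₂h₁) = E₂ → λ = E₂/(E₁h₂ − E₂h₁).
λ = 1.2/(5.5×6.6 − 1.2×2.2) = 1.2/33.66 = 0.03565 per s.

0.036 per s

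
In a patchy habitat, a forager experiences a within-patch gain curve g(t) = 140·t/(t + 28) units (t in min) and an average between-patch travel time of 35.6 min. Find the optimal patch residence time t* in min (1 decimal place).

By the marginal value theorem, leave when the instantaneous gain rate g'(t) equals the habitat-wide average g(t)/(T + t).
g'(t) = 140·28/(t + 28)². Setting 140·28/(t+28)² = 140t/[(t+28)(35.6+t)] gives 28(35.6+t) = t(t+28), so t² = 28×35.6 = 996.8.
t* = √996.8 = 31.57 min.

31.6 min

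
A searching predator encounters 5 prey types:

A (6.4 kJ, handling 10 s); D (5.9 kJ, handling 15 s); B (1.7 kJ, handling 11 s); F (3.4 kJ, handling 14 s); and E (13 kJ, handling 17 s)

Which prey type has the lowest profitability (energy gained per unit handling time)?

In descending order of E/h:
E: 13/17 = 0.765 kJ/s
A: 6.4/10 = 0.64 kJ/s
D: 5.9/15 = 0.393 kJ/s
F: 3.4/14 = 0.243 kJ/s
B: 1.7/11 = 0.155 kJ/s

B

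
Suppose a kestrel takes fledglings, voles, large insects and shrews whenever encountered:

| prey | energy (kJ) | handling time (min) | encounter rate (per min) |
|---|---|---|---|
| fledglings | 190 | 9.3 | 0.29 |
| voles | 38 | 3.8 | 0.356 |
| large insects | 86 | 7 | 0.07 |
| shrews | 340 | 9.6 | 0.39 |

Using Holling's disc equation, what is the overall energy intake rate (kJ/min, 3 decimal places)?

22.324 kJ/min

R = (0.29×190 + 0.356×38 + 0.07×86 + 0.39×340) / (1 + 0.29×9.3 + 0.356×3.8 + 0.07×7 + 0.39×9.6) = 207.2/9.284 = 22.32 kJ/min.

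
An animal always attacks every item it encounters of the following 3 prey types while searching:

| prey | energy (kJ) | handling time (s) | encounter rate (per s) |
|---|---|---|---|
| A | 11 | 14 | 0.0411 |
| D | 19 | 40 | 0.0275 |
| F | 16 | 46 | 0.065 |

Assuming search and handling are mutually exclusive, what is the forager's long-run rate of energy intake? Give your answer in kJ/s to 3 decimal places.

0.356 kJ/s

R = (0.0411×11 + 0.0275×19 + 0.065×16) / (1 + 0.0411×14 + 0.0275×40 + 0.065×46) = 2.015/5.665 = 0.3556 kJ/s.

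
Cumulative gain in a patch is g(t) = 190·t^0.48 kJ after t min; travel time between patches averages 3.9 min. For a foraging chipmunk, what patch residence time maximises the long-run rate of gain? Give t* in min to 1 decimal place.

Maximise g(t)/(T+t): set derivative to zero → g'(t)(T+t) = g(t).
g'(t) = 0.48·190·t^-0.52. Setting 0.48·190·t^-0.52 = 190·t^0.48/(3.9+t) gives 0.48(3.9+t) = t, so 0.52·t = 0.48×3.9.
t* = 0.48×3.9/0.52 = 3.6 min.

3.6 min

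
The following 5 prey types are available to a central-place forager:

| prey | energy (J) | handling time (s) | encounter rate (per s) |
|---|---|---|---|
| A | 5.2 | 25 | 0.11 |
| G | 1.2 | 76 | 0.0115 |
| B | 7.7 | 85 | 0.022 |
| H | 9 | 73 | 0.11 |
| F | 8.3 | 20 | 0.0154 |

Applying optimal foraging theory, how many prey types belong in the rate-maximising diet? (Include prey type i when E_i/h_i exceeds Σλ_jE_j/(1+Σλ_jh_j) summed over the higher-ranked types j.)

2

Profitabilities (E/h, J/s): F 0.415, A 0.208, H 0.123, B 0.0906, G 0.0158. Add prey in this order while the next type's profitability exceeds the intake rate on those already taken.
Rate on top 1: 0.09772. A: 0.208 > 0.09772 → include.
Rate on top 2: 0.1725. H: 0.123 < 0.1725 → exclude; stop.
Optimal diet: F, A — 2 of 5 types.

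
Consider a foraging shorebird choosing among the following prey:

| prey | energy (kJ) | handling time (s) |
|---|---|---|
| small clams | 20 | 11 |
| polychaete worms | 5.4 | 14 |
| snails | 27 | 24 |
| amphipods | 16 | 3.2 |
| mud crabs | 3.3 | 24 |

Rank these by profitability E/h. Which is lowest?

mud crabs

Profitability E/h (kJ/s): small clams = 20/11 = 1.82, polychaete worms = 5.4/14 = 0.386, snails = 27/24 = 1.12, amphipods = 16/3.2 = 5, mud crabs = 3.3/24 = 0.137.
Ranked: amphipods > small clams > snails > polychaete worms > mud crabs.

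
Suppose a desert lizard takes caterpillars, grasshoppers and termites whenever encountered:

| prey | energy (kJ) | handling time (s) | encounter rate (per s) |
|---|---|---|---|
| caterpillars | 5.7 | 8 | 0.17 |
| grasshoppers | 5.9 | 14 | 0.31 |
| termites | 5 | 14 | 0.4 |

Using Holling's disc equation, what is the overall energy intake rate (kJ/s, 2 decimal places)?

R = (0.17×5.7 + 0.31×5.9 + 0.4×5) / (1 + 0.17×8 + 0.31×14 + 0.4×14) = 4.798/12.3 = 0.3901 kJ/s.

0.39 kJ/s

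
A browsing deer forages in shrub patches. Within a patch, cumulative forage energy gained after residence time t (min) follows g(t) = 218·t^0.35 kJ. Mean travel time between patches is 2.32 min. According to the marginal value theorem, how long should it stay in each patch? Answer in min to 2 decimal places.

1.25 min

By the marginal value theorem, leave when the instantaneous gain rate g'(t) equals the habitat-wide average g(t)/(T + t).
g'(t) = 0.35·218·t^-0.65. Setting 0.35·218·t^-0.65 = 218·t^0.35/(2.32+t) gives 0.35(2.32+t) = t, so 0.65·t = 0.35×2.32.
t* = 0.35×2.32/0.65 = 1.249 min.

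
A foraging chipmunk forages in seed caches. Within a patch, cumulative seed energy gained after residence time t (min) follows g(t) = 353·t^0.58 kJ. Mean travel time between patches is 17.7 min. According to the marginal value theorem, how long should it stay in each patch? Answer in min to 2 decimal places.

Maximise g(t)/(T+t): set derivative to zero → g'(t)(T+t) = g(t).
g'(t) = 0.58·353·t^-0.42. Setting 0.58·353·t^-0.42 = 353·t^0.58/(17.7+t) gives 0.58(17.7+t) = t, so 0.42·t = 0.58×17.7.
t* = 0.58×17.7/0.42 = 24.44 min.

24.44 min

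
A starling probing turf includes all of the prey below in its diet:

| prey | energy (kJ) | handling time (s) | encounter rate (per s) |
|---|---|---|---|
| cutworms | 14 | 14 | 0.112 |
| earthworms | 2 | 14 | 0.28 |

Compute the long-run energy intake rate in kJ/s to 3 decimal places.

R = (0.112×14 + 0.28×2) / (1 + 0.112×14 + 0.28×14) = 2.128/6.488 = 0.328 kJ/s.

0.328 kJ/s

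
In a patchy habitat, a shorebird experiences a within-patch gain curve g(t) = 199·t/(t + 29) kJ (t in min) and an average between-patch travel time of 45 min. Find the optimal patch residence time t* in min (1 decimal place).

By the marginal value theorem, leave when the instantaneous gain rate g'(t) equals the habitat-wide average g(t)/(T + t).
g'(t) = 199·29/(t + 29)². Setting 199·29/(t+29)² = 199t/[(t+29)(45+t)] gives 29(45+t) = t(t+29), so t² = 29×45 = 1305.
t* = √1305 = 36.12 min.

36.1 min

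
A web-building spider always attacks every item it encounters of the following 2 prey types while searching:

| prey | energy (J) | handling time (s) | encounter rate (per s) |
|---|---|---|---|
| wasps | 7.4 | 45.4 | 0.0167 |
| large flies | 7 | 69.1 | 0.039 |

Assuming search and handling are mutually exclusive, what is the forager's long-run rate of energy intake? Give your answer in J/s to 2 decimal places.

R = (0.0167×7.4 + 0.039×7) / (1 + 0.0167×45.4 + 0.039×69.1) = 0.3966/4.453 = 0.08906 J/s.

0.09 J/s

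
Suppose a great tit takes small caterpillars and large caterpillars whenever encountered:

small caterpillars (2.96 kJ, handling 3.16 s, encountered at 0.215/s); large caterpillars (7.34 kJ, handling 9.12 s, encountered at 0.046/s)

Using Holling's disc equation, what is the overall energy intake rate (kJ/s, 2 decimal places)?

0.46 kJ/s

Energy encountered per unit search time: 0.215×2.96 + 0.046×7.34 = 0.974 kJ/s.
Handling time per unit search time: 0.215×3.16 + 0.046×9.12 = 1.099.
Rate = 0.974/(1 + 1.099) = 0.4641 kJ/s.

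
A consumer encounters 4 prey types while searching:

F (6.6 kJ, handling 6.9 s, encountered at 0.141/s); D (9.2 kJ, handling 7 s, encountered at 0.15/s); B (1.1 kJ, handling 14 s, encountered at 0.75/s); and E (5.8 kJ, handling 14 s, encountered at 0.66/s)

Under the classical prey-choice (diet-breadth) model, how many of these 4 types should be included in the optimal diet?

2

Profitabilities (E/h, kJ/s): D 1.31, F 0.957, E 0.414, B 0.0786. Add prey in this order while the next type's profitability exceeds the intake rate on those already taken.
Rate on top 1: 0.6732. F: 0.957 > 0.6732 → include.
Rate on top 2: 0.7644. E: 0.414 < 0.7644 → exclude; stop.
Optimal diet: D, F — 2 of 4 types.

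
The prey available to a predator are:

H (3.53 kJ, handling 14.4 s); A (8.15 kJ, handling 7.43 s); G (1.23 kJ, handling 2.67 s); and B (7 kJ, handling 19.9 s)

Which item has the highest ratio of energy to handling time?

A

In descending order of E/h:
A: 8.15/7.43 = 1.1 kJ/s
G: 1.23/2.67 = 0.461 kJ/s
B: 7/19.9 = 0.352 kJ/s
H: 3.53/14.4 = 0.245 kJ/s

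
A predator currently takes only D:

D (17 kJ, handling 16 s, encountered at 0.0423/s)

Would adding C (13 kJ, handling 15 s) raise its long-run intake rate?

Yes

On D alone, R = ΣλE/(1+Σλh) = 0.7191/1.677 = 0.4289 kJ/s.
C: E/h = 13/15 = 0.8667 kJ/s.
Since 0.8667 > R, including C increases the long-run rate.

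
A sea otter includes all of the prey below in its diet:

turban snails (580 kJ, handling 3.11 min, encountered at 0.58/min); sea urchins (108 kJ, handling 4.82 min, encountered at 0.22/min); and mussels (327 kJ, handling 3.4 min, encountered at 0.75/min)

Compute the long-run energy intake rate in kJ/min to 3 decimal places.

94.386 kJ/min

R = Σλ_iE_i / (1 + Σλ_ih_i)
Numerator: 0.58×580 + 0.22×108 + 0.75×327 = 605.4
Denominator: 1 + 0.58×3.11 + 0.22×4.82 + 0.75×3.4 = 6.414
R = 605.4/6.414 = 94.39 kJ/min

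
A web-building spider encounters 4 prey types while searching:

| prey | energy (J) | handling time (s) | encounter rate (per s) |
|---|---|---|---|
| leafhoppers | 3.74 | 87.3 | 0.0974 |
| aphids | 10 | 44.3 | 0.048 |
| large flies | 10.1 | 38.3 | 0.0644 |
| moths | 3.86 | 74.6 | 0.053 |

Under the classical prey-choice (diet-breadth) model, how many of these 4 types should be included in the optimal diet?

E/h in descending order: large flies 0.264, aphids 0.226, moths 0.0517, leafhoppers 0.0428 J/s. The optimal diet is the largest prefix of this list for which every included type satisfies E_i/h_i > R on the types above it.
Rate on top 1: 0.1876. aphids: 0.226 > 0.1876 → include.
Rate on top 2: 0.2021. moths: 0.0517 < 0.2021 → exclude; stop.
Optimal diet: large flies, aphids — 2 of 4 types.

2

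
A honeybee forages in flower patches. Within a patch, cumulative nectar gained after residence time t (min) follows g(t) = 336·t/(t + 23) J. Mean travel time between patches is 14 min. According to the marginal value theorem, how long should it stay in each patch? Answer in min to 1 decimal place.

17.9 min

By the marginal value theorem, leave when the instantaneous gain rate g'(t) equals the habitat-wide average g(t)/(T + t).
g'(t) = 336·23/(t + 23)². Setting 336·23/(t+23)² = 336t/[(t+23)(14+t)] gives 23(14+t) = t(t+23), so t² = 23×14 = 322.
t* = √322 = 17.94 min.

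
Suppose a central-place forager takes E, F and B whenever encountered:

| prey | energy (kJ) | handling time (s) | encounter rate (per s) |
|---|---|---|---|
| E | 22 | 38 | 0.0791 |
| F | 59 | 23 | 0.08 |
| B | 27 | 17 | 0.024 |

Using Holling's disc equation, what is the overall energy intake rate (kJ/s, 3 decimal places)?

Energy encountered per unit search time: 0.0791×22 + 0.08×59 + 0.024×27 = 7.108 kJ/s.
Handling time per unit search time: 0.0791×38 + 0.08×23 + 0.024×17 = 5.254.
Rate = 7.108/(1 + 5.254) = 1.137 kJ/s.

1.137 kJ/s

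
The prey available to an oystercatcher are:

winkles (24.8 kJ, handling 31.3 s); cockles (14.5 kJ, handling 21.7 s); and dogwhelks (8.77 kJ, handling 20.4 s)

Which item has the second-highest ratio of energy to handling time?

Profitability E/h (kJ/s): winkles = 24.8/31.3 = 0.792, cockles = 14.5/21.7 = 0.668, dogwhelks = 8.77/20.4 = 0.43.
Ranked: winkles > cockles > dogwhelks.

cockles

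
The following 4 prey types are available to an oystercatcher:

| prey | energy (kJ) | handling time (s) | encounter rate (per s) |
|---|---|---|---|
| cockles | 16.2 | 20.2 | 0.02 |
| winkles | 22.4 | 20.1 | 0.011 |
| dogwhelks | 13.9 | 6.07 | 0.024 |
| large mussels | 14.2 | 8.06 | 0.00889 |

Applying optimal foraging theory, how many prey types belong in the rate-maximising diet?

E/h in descending order: dogwhelks 2.29, large mussels 1.76, winkles 1.11, cockles 0.802 kJ/s. The optimal diet is the largest prefix of this list for which every included type satisfies E_i/h_i > R on the types above it.
Rate on top 1: 0.2912. large mussels: 1.76 > 0.2912 → include.
Rate on top 2: 0.3777. winkles: 1.11 > 0.3777 → include.
Rate on top 3: 0.491. cockles: 0.802 > 0.491 → include.
Optimal diet: dogwhelks, large mussels, winkles, cockles — 4 of 4 types.

4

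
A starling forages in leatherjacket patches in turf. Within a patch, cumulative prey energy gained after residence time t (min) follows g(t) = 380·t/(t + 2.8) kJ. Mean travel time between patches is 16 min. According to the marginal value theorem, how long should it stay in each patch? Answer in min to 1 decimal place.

6.7 min

Optimal t* satisfies g'(t*) = g(t*)/(T + t*).
g'(t) = 380·2.8/(t + 2.8)². Setting 380·2.8/(t+2.8)² = 380t/[(t+2.8)(16+t)] gives 2.8(16+t) = t(t+2.8), so t² = 2.8×16 = 44.8.
t* = √44.8 = 6.693 min.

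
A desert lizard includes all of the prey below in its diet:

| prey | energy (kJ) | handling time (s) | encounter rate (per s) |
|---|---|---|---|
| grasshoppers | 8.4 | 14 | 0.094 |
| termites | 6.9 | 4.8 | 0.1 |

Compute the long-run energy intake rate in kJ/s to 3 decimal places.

Energy encountered per unit search time: 0.094×8.4 + 0.1×6.9 = 1.48 kJ/s.
Handling time per unit search time: 0.094×14 + 0.1×4.8 = 1.796.
Rate = 1.48/(1 + 1.796) = 0.5292 kJ/s.

0.529 kJ/s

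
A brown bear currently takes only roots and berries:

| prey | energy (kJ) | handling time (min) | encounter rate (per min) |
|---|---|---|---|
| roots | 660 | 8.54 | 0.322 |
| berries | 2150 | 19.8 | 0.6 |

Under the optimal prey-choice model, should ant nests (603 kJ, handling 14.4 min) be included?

Intake rate on the current diet: R = (0.322×660 + 0.6×2150) / (1 + 0.322×8.54 + 0.6×19.8) = 1503/15.63 = 96.13 kJ/min.
ant nests: E/h = 603/14.4 = 41.88 kJ/min.
41.88 < 96.13, so adding ant nests would lower the average — exclude it.

No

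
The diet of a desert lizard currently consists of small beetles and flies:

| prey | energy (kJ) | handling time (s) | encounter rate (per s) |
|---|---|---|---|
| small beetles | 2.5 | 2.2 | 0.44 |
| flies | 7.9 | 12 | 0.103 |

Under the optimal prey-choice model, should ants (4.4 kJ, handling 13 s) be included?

Intake rate on the current diet: R = (0.44×2.5 + 0.103×7.9) / (1 + 0.44×2.2 + 0.103×12) = 1.914/3.204 = 0.5973 kJ/s.
Profitability of ants: 4.4/13 = 0.3385 kJ/s.
0.3385 < 0.5973, so adding ants would lower the average — exclude it.

No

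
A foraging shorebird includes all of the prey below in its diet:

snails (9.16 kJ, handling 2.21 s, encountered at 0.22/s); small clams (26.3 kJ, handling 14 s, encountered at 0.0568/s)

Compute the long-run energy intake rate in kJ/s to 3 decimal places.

1.538 kJ/s

Energy encountered per unit search time: 0.22×9.16 + 0.0568×26.3 = 3.509 kJ/s.
Handling time per unit search time: 0.22×2.21 + 0.0568×14 = 1.281.
Rate = 3.509/(1 + 1.281) = 1.538 kJ/s.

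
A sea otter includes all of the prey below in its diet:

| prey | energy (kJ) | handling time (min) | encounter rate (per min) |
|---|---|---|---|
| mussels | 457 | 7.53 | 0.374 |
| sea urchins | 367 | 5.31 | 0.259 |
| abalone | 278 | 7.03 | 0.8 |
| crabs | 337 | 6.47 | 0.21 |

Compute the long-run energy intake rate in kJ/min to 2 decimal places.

45.93 kJ/min

R = Σλ_iE_i / (1 + Σλ_ih_i)
Numerator: 0.374×457 + 0.259×367 + 0.8×278 + 0.21×337 = 559.1
Denominator: 1 + 0.374×7.53 + 0.259×5.31 + 0.8×7.03 + 0.21×6.47 = 12.17
R = 559.1/12.17 = 45.93 kJ/min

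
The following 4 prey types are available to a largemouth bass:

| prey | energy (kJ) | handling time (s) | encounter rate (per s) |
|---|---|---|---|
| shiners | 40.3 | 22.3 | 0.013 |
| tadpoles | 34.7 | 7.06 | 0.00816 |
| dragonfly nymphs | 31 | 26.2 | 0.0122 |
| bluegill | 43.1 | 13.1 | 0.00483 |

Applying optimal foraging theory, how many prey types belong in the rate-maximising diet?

Rank by E/h (kJ/s): tadpoles 4.92, bluegill 3.29, shiners 1.81, dragonfly nymphs 1.18. Include each in turn until the next type's E/h falls below the running intake rate.
Rate on top 1: 0.2677. bluegill: 3.29 > 0.2677 → include.
Rate on top 2: 0.4383. shiners: 1.81 > 0.4383 → include.
Rate on top 3: 0.7196. dragonfly nymphs: 1.18 > 0.7196 → include.
Optimal diet: tadpoles, bluegill, shiners, dragonfly nymphs — 4 of 4 types.

4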